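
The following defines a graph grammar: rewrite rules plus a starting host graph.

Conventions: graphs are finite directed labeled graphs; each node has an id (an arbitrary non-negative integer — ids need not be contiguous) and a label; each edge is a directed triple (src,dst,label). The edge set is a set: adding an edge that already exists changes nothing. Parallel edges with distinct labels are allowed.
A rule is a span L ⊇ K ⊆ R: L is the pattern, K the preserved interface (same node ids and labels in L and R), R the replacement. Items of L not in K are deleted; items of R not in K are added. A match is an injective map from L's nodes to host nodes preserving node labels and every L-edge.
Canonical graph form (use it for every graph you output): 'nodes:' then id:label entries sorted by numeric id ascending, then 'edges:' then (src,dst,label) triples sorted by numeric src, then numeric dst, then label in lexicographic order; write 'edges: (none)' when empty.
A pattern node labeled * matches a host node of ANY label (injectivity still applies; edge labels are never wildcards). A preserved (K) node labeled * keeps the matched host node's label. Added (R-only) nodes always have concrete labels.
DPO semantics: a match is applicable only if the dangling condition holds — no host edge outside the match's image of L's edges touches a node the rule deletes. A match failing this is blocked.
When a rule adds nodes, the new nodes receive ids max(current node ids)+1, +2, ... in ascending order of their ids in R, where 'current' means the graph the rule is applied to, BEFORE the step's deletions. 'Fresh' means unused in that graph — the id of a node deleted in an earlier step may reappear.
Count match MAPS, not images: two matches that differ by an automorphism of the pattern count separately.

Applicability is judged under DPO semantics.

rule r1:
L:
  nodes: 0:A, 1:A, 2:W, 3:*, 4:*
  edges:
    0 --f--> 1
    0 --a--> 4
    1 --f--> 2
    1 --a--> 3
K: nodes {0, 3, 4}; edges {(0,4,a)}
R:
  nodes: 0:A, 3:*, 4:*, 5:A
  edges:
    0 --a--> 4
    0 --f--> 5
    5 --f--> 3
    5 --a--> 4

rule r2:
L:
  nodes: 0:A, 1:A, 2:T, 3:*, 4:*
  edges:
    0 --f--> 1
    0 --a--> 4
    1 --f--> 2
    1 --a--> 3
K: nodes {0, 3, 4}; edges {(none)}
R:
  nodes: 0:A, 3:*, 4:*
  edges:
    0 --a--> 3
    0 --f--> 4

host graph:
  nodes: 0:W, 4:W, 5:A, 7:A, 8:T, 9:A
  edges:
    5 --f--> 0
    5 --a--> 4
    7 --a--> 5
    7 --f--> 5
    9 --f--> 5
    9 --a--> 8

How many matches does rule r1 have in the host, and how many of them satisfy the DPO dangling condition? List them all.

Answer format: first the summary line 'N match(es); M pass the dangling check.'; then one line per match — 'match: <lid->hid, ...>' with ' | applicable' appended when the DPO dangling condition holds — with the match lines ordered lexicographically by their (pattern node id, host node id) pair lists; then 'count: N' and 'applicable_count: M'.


1 match(es); 0 pass the dangling check.
match: 0->9, 1->5, 2->0, 3->4, 4->8
count: 1
applicable_count: 0


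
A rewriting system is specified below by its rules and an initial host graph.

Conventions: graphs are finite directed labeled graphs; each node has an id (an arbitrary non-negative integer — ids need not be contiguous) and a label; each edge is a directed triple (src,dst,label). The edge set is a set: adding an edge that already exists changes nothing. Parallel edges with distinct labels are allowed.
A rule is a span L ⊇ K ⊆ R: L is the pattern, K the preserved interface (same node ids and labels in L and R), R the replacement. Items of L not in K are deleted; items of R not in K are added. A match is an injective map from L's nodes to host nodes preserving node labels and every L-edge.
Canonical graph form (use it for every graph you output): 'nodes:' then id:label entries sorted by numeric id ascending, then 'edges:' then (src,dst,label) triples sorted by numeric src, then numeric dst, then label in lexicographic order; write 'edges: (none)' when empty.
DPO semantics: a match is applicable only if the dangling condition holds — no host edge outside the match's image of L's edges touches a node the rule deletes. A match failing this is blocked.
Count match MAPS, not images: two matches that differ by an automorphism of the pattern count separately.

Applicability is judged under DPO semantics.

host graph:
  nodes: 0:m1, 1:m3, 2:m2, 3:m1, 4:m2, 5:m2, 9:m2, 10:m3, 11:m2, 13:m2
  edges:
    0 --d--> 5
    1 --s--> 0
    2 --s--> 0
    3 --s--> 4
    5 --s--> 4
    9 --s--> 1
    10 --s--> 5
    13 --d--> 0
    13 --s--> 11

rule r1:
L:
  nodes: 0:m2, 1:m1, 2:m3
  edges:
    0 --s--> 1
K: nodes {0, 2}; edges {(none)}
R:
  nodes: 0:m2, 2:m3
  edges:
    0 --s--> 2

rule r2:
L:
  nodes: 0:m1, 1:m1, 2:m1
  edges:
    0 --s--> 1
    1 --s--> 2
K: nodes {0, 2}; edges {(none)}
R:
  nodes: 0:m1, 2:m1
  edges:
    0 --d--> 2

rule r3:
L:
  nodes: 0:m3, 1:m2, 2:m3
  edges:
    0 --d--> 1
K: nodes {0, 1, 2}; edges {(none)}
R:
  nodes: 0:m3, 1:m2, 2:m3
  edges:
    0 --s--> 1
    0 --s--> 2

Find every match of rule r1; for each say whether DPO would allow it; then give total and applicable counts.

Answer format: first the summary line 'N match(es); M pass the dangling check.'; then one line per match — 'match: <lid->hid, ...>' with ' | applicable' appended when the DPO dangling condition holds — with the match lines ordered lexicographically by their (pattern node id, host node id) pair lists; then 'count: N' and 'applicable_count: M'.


2 match(es); 0 pass the dangling check.
match: 0->2, 1->0, 2->1
match: 0->2, 1->0, 2->10
count: 2
applicable_count: 0


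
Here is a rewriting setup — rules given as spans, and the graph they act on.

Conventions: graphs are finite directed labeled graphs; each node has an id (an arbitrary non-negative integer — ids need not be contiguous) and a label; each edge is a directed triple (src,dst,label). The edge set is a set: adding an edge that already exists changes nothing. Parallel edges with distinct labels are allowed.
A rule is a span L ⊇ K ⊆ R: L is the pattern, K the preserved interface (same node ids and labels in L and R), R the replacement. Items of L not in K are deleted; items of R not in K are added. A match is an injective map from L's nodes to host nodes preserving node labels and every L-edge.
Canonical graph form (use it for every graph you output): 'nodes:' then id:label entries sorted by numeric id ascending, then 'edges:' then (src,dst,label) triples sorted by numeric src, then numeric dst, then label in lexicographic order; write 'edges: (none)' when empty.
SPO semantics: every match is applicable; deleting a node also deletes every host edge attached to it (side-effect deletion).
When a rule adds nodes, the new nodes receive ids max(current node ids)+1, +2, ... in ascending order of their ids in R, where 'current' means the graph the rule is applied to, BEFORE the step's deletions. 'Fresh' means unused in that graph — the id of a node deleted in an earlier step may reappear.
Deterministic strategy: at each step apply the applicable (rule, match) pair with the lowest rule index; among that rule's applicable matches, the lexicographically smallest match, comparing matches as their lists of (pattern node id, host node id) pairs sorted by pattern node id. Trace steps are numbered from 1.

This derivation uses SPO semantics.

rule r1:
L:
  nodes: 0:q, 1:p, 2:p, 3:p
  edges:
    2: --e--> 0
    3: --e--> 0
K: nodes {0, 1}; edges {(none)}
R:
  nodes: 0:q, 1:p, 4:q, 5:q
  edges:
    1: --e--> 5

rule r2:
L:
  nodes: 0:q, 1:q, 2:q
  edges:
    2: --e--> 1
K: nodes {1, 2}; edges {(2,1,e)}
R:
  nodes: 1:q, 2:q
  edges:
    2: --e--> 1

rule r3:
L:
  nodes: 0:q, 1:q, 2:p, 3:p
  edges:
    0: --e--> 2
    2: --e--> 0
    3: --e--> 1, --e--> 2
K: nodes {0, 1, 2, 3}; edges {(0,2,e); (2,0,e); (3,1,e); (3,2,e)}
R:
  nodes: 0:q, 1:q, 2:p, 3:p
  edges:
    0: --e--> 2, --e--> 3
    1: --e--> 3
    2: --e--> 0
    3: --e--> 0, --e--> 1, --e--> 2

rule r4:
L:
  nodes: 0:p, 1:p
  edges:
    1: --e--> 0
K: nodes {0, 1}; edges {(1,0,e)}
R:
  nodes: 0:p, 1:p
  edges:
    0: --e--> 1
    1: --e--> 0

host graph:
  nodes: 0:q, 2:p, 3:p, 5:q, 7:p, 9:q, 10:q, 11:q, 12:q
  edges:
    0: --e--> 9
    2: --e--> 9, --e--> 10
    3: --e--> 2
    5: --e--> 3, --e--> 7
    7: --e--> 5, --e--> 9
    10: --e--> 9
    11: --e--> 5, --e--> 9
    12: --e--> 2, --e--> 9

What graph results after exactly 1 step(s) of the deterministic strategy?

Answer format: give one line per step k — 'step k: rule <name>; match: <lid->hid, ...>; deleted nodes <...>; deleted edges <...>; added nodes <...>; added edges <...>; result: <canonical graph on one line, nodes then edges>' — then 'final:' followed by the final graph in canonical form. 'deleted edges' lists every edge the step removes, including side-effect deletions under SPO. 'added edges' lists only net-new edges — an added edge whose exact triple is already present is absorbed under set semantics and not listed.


step 1: rule r1; match: 0->9, 1->3, 2->2, 3->7; deleted nodes 2, 7; deleted edges (2,9,e); (2,10,e); (3,2,e); (5,7,e); (7,5,e); (7,9,e); (12,2,e); added nodes 13, 14; added edges (3,14,e); result: nodes: 0:q, 3:p, 5:q, 9:q, 10:q, 11:q, 12:q, 13:q, 14:q edges: (0,9,e); (3,14,e); (5,3,e); (10,9,e); (11,5,e); (11,9,e); (12,9,e)
final:
nodes: 0:q, 3:p, 5:q, 9:q, 10:q, 11:q, 12:q, 13:q, 14:q
edges: (0,9,e); (3,14,e); (5,3,e); (10,9,e); (11,5,e); (11,9,e); (12,9,e)


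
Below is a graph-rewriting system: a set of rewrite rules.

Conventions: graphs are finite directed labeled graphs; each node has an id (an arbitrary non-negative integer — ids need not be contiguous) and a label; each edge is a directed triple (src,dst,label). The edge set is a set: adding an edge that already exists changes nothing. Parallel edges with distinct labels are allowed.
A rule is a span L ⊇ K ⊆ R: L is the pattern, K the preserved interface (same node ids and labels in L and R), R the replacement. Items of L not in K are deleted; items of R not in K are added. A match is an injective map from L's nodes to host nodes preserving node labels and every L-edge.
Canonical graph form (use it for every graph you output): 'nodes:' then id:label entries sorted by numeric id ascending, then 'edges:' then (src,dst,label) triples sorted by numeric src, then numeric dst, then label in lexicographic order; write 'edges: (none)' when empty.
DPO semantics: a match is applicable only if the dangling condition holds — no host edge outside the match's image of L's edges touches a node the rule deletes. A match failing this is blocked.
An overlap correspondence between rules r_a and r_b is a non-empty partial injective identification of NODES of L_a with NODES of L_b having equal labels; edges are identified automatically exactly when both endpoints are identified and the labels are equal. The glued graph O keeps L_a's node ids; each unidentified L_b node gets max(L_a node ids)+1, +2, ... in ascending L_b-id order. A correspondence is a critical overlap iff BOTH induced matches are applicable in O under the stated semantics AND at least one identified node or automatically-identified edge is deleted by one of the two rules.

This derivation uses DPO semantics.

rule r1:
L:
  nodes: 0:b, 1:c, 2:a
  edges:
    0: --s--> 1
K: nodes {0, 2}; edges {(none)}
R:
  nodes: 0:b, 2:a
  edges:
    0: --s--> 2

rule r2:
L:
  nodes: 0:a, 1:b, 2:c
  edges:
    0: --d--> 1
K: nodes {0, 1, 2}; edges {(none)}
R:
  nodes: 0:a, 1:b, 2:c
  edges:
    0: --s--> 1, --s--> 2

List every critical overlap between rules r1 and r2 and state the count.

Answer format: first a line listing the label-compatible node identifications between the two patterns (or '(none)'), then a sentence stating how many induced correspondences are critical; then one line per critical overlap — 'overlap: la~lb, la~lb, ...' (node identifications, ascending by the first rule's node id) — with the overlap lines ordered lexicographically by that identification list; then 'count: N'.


label-compatible node identifications between L(r1) and L(r2): 0~1, 1~2, 2~0
4 of the induced correspondences are critical overlaps of r1 and r2.
overlap: 0~1, 1~2
overlap: 0~1, 1~2, 2~0
overlap: 1~2
overlap: 1~2, 2~0
count: 4


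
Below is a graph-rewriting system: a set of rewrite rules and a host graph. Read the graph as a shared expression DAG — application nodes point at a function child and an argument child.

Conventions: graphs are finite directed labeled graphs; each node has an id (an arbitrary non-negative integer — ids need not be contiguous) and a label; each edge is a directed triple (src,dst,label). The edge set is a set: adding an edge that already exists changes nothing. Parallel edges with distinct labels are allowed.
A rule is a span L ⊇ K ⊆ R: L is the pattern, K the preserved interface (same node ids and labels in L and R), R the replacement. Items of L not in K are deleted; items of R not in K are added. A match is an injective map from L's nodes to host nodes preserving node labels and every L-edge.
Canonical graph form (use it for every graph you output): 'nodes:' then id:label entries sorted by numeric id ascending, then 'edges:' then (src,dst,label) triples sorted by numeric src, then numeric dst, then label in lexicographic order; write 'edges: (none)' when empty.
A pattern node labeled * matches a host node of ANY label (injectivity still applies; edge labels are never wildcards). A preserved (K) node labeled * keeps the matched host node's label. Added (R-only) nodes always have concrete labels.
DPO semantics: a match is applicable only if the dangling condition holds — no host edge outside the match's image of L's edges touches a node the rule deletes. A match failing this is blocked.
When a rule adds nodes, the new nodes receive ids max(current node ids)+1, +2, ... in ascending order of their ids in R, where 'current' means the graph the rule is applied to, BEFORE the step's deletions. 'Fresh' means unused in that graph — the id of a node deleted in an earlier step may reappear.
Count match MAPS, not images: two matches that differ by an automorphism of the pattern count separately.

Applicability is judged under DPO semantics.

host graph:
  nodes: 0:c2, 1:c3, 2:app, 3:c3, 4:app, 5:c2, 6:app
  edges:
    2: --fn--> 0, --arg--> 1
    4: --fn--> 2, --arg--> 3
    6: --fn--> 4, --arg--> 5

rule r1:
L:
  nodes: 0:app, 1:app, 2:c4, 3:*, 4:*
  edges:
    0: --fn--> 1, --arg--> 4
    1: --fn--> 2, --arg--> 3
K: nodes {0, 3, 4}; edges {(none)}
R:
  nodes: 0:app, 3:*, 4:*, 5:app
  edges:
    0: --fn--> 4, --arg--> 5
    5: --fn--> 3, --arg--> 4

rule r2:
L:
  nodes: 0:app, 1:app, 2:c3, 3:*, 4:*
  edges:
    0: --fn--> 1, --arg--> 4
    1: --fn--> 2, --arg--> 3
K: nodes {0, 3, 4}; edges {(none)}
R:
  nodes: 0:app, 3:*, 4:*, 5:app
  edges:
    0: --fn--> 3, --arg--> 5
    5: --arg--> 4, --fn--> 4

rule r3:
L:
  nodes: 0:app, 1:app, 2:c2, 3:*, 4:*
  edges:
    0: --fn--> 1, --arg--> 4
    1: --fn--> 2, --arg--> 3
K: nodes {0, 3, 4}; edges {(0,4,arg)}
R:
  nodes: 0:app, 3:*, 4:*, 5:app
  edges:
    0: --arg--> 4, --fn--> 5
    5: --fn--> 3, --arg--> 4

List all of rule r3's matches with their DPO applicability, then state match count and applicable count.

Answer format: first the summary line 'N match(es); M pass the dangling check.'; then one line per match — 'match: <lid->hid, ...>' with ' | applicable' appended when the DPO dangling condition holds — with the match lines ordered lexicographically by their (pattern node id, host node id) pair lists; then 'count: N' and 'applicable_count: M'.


1 match(es); 1 pass the dangling check.
match: 0->4, 1->2, 2->0, 3->1, 4->3 | applicable
count: 1
applicable_count: 1


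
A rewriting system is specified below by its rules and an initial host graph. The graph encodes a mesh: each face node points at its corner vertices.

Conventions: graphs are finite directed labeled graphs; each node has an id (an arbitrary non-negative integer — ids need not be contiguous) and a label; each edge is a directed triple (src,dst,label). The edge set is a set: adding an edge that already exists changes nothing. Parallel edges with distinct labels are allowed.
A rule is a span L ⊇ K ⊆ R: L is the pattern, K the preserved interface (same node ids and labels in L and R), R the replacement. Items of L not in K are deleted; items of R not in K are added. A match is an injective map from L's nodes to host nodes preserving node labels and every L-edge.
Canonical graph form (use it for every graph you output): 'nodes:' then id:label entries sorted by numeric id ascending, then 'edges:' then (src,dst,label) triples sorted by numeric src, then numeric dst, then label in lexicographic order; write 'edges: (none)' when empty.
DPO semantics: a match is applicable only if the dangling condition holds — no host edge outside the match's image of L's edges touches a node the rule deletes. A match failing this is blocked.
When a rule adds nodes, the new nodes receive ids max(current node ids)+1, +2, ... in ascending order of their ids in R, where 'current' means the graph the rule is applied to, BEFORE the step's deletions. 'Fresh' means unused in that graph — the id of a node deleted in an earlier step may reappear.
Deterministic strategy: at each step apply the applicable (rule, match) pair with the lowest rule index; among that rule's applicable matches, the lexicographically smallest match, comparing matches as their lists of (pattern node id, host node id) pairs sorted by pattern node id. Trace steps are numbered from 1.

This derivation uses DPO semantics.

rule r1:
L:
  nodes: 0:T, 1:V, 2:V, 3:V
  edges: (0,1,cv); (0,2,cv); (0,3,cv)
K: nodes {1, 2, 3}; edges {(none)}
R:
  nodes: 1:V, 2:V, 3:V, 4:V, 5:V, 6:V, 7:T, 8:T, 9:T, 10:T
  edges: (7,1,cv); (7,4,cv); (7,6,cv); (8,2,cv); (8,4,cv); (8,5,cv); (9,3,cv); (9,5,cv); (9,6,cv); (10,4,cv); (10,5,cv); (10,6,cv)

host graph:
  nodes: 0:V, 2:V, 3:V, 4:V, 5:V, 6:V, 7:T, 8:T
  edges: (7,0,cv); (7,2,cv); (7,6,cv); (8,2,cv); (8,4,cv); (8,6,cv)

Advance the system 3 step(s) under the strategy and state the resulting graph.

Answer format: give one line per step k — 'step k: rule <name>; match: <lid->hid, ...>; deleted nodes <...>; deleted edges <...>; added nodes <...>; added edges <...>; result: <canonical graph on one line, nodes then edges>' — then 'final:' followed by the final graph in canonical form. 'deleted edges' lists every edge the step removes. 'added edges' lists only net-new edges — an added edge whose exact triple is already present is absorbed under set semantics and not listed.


step 1: rule r1; match: 0->7, 1->0, 2->2, 3->6; deleted nodes 7; deleted edges (7,0,cv); (7,2,cv); (7,6,cv); added nodes 9, 10, 11, 12, 13, 14, 15; added edges (12,0,cv); (12,9,cv); (12,11,cv); (13,2,cv); (13,9,cv); (13,10,cv); (14,6,cv); (14,10,cv); (14,11,cv); (15,9,cv); (15,10,cv); (15,11,cv); result: nodes: 0:V, 2:V, 3:V, 4:V, 5:V, 6:V, 8:T, 9:V, 10:V, 11:V, 12:T, 13:T, 14:T, 15:T edges: (8,2,cv); (8,4,cv); (8,6,cv); (12,0,cv); (12,9,cv); (12,11,cv); (13,2,cv); (13,9,cv); (13,10,cv); (14,6,cv); (14,10,cv); (14,11,cv); (15,9,cv); (15,10,cv); (15,11,cv)
step 2: rule r1; match: 0->8, 1->2, 2->4, 3->6; deleted nodes 8; deleted edges (8,2,cv); (8,4,cv); (8,6,cv); added nodes 16, 17, 18, 19, 20, 21, 22; added edges (19,2,cv); (19,16,cv); (19,18,cv); (20,4,cv); (20,16,cv); (20,17,cv); (21,6,cv); (21,17,cv); (21,18,cv); (22,16,cv); (22,17,cv); (22,18,cv); result: nodes: 0:V, 2:V, 3:V, 4:V, 5:V, 6:V, 9:V, 10:V, 11:V, 12:T, 13:T, 14:T, 15:T, 16:V, 17:V, 18:V, 19:T, 20:T, 21:T, 22:T edges: (12,0,cv); (12,9,cv); (12,11,cv); (13,2,cv); (13,9,cv); (13,10,cv); (14,6,cv); (14,10,cv); (14,11,cv); (15,9,cv); (15,10,cv); (15,11,cv); (19,2,cv); (19,16,cv); (19,18,cv); (20,4,cv); (20,16,cv); (20,17,cv); (21,6,cv); (21,17,cv); (21,18,cv); (22,16,cv); (22,17,cv); (22,18,cv)
step 3: rule r1; match: 0->12, 1->0, 2->9, 3->11; deleted nodes 12; deleted edges (12,0,cv); (12,9,cv); (12,11,cv); added nodes 23, 24, 25, 26, 27, 28, 29; added edges (26,0,cv); (26,23,cv); (26,25,cv); (27,9,cv); (27,23,cv); (27,24,cv); (28,11,cv); (28,24,cv); (28,25,cv); (29,23,cv); (29,24,cv); (29,25,cv); result: nodes: 0:V, 2:V, 3:V, 4:V, 5:V, 6:V, 9:V, 10:V, 11:V, 13:T, 14:T, 15:T, 16:V, 17:V, 18:V, 19:T, 20:T, 21:T, 22:T, 23:V, 24:V, 25:V, 26:T, 27:T, 28:T, 29:T edges: (13,2,cv); (13,9,cv); (13,10,cv); (14,6,cv); (14,10,cv); (14,11,cv); (15,9,cv); (15,10,cv); (15,11,cv); (19,2,cv); (19,16,cv); (19,18,cv); (20,4,cv); (20,16,cv); (20,17,cv); (21,6,cv); (21,17,cv); (21,18,cv); (22,16,cv); (22,17,cv); (22,18,cv); (26,0,cv); (26,23,cv); (26,25,cv); (27,9,cv); (27,23,cv); (27,24,cv); (28,11,cv); (28,24,cv); (28,25,cv); (29,23,cv); (29,24,cv); (29,25,cv)
final:
nodes: 0:V, 2:V, 3:V, 4:V, 5:V, 6:V, 9:V, 10:V, 11:V, 13:T, 14:T, 15:T, 16:V, 17:V, 18:V, 19:T, 20:T, 21:T, 22:T, 23:V, 24:V, 25:V, 26:T, 27:T, 28:T, 29:T
edges: (13,2,cv); (13,9,cv); (13,10,cv); (14,6,cv); (14,10,cv); (14,11,cv); (15,9,cv); (15,10,cv); (15,11,cv); (19,2,cv); (19,16,cv); (19,18,cv); (20,4,cv); (20,16,cv); (20,17,cv); (21,6,cv); (21,17,cv); (21,18,cv); (22,16,cv); (22,17,cv); (22,18,cv); (26,0,cv); (26,23,cv); (26,25,cv); (27,9,cv); (27,23,cv); (27,24,cv); (28,11,cv); (28,24,cv); (28,25,cv); (29,23,cv); (29,24,cv); (29,25,cv)


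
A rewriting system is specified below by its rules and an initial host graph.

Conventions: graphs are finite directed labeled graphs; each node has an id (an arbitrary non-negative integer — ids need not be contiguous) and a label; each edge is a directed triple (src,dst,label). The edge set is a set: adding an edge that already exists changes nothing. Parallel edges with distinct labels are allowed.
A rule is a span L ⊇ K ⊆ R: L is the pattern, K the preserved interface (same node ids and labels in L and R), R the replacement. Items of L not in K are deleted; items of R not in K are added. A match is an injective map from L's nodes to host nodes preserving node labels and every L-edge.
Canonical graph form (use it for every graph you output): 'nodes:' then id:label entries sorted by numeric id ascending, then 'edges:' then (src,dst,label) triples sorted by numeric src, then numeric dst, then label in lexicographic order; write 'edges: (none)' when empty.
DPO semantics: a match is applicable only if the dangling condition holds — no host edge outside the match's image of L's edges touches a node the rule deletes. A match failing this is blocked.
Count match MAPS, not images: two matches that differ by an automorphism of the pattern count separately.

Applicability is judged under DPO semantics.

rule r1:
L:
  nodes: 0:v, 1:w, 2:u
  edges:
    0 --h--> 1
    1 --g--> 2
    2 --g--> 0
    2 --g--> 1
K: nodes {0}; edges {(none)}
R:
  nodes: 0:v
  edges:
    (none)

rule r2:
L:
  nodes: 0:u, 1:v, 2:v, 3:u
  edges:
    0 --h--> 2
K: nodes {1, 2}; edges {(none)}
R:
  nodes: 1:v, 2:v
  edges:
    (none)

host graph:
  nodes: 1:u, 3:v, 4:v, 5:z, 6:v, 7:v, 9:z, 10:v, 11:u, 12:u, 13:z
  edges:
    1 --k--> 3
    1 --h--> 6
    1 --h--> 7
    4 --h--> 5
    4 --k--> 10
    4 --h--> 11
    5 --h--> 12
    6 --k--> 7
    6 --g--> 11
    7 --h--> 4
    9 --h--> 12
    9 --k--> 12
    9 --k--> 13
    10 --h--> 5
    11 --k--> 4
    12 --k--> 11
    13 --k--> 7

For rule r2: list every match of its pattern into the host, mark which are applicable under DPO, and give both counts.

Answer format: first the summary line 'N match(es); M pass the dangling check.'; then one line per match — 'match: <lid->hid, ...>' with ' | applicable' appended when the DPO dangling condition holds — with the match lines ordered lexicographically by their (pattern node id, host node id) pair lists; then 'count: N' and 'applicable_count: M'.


16 match(es); 0 pass the dangling check.
match: 0->1, 1->3, 2->6, 3->11
match: 0->1, 1->3, 2->6, 3->12
match: 0->1, 1->3, 2->7, 3->11
match: 0->1, 1->3, 2->7, 3->12
match: 0->1, 1->4, 2->6, 3->11
match: 0->1, 1->4, 2->6, 3->12
match: 0->1, 1->4, 2->7, 3->11
match: 0->1, 1->4, 2->7, 3->12
match: 0->1, 1->6, 2->7, 3->11
match: 0->1, 1->6, 2->7, 3->12
match: 0->1, 1->7, 2->6, 3->11
match: 0->1, 1->7, 2->6, 3->12
match: 0->1, 1->10, 2->6, 3->11
match: 0->1, 1->10, 2->6, 3->12
match: 0->1, 1->10, 2->7, 3->11
match: 0->1, 1->10, 2->7, 3->12
count: 16
applicable_count: 0


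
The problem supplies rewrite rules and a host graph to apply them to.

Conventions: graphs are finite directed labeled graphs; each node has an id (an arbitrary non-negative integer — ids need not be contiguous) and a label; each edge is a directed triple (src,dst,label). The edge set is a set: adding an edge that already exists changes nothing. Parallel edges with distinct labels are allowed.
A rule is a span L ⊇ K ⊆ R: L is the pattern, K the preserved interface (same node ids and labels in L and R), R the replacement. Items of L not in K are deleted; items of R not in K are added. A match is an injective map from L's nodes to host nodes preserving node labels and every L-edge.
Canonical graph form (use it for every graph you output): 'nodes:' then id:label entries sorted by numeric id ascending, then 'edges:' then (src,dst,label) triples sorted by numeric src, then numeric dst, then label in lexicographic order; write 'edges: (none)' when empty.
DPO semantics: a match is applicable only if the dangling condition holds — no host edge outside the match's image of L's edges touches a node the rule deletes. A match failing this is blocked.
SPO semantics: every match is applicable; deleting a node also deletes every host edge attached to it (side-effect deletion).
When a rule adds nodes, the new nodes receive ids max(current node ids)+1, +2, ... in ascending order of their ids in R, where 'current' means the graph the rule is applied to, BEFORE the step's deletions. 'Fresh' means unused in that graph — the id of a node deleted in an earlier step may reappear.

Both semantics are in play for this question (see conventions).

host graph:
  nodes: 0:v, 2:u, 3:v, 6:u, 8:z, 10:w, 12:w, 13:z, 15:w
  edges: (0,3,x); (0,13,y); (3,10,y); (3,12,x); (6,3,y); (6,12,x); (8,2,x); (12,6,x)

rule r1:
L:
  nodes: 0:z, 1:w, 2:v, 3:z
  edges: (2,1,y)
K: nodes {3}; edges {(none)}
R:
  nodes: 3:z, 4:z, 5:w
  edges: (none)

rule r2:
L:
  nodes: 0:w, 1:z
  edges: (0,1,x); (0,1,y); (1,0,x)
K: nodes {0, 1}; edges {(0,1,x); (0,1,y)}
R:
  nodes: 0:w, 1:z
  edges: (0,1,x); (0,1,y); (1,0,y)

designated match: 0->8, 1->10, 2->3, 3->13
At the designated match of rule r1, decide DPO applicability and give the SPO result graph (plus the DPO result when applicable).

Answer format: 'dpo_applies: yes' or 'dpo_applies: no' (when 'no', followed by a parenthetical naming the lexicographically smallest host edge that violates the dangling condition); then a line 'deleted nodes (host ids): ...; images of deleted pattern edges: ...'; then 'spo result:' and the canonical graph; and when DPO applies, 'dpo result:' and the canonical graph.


dpo_applies: no
(the rule deletes node 3, which keeps host edge (0,3,x) outside the match image — the dangling condition fails, DPO blocks; SPO proceeds and side-deletes such edges)
deleted nodes (host ids): 3, 8, 10; images of deleted pattern edges: (3,10,y)
spo result:
nodes: 0:v, 2:u, 6:u, 12:w, 13:z, 15:w, 16:z, 17:w
edges: (0,13,y); (6,12,x); (12,6,x)


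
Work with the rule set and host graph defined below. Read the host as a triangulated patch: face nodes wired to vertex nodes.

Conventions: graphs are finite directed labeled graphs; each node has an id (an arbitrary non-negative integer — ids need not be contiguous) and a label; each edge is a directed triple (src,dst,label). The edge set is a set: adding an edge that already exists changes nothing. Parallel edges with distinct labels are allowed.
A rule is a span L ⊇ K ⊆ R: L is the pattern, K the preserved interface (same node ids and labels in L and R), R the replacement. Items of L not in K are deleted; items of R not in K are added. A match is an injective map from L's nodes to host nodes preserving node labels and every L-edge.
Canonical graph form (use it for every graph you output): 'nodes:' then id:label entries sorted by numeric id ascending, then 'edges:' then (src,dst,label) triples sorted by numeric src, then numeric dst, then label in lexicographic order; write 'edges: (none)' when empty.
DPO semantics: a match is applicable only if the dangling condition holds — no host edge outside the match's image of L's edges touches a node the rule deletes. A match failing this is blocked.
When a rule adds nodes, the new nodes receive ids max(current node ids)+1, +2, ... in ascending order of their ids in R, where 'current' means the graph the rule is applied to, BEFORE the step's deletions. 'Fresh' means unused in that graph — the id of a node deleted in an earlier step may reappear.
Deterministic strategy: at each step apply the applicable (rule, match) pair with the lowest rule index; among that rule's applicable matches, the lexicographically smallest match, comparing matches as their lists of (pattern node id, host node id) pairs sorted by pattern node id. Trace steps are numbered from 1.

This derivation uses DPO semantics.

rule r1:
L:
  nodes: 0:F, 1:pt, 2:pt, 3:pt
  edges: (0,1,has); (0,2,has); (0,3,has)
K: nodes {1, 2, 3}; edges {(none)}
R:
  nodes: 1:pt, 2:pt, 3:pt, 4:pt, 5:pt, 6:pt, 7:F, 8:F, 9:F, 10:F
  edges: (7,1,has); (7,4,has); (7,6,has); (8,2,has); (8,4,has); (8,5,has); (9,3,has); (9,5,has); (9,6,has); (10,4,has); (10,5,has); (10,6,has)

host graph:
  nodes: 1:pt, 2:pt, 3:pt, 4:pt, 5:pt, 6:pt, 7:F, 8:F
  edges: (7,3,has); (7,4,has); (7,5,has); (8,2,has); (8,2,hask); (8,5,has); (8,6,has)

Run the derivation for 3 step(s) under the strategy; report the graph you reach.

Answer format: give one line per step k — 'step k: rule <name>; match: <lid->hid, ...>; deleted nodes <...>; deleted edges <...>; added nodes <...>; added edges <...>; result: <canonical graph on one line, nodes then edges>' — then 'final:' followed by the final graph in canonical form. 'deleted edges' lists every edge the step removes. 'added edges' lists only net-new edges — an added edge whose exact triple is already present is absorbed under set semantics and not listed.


step 1: rule r1; match: 0->7, 1->3, 2->4, 3->5; deleted nodes 7; deleted edges (7,3,has); (7,4,has); (7,5,has); added nodes 9, 10, 11, 12, 13, 14, 15; added edges (12,3,has); (12,9,has); (12,11,has); (13,4,has); (13,9,has); (13,10,has); (14,5,has); (14,10,has); (14,11,has); (15,9,has); (15,10,has); (15,11,has); result: nodes: 1:pt, 2:pt, 3:pt, 4:pt, 5:pt, 6:pt, 8:F, 9:pt, 10:pt, 11:pt, 12:F, 13:F, 14:F, 15:F edges: (8,2,has); (8,2,hask); (8,5,has); (8,6,has); (12,3,has); (12,9,has); (12,11,has); (13,4,has); (13,9,has); (13,10,has); (14,5,has); (14,10,has); (14,11,has); (15,9,has); (15,10,has); (15,11,has)
step 2: rule r1; match: 0->12, 1->3, 2->9, 3->11; deleted nodes 12; deleted edges (12,3,has); (12,9,has); (12,11,has); added nodes 16, 17, 18, 19, 20, 21, 22; added edges (19,3,has); (19,16,has); (19,18,has); (20,9,has); (20,16,has); (20,17,has); (21,11,has); (21,17,has); (21,18,has); (22,16,has); (22,17,has); (22,18,has); result: nodes: 1:pt, 2:pt, 3:pt, 4:pt, 5:pt, 6:pt, 8:F, 9:pt, 10:pt, 11:pt, 13:F, 14:F, 15:F, 16:pt, 17:pt, 18:pt, 19:F, 20:F, 21:F, 22:F edges: (8,2,has); (8,2,hask); (8,5,has); (8,6,has); (13,4,has); (13,9,has); (13,10,has); (14,5,has); (14,10,has); (14,11,has); (15,9,has); (15,10,has); (15,11,has); (19,3,has); (19,16,has); (19,18,has); (20,9,has); (20,16,has); (20,17,has); (21,11,has); (21,17,has); (21,18,has); (22,16,has); (22,17,has); (22,18,has)
step 3: rule r1; match: 0->13, 1->4, 2->9, 3->10; deleted nodes 13; deleted edges (13,4,has); (13,9,has); (13,10,has); added nodes 23, 24, 25, 26, 27, 28, 29; added edges (26,4,has); (26,23,has); (26,25,has); (27,9,has); (27,23,has); (27,24,has); (28,10,has); (28,24,has); (28,25,has); (29,23,has); (29,24,has); (29,25,has); result: nodes: 1:pt, 2:pt, 3:pt, 4:pt, 5:pt, 6:pt, 8:F, 9:pt, 10:pt, 11:pt, 14:F, 15:F, 16:pt, 17:pt, 18:pt, 19:F, 20:F, 21:F, 22:F, 23:pt, 24:pt, 25:pt, 26:F, 27:F, 28:F, 29:F edges: (8,2,has); (8,2,hask); (8,5,has); (8,6,has); (14,5,has); (14,10,has); (14,11,has); (15,9,has); (15,10,has); (15,11,has); (19,3,has); (19,16,has); (19,18,has); (20,9,has); (20,16,has); (20,17,has); (21,11,has); (21,17,has); (21,18,has); (22,16,has); (22,17,has); (22,18,has); (26,4,has); (26,23,has); (26,25,has); (27,9,has); (27,23,has); (27,24,has); (28,10,has); (28,24,has); (28,25,has); (29,23,has); (29,24,has); (29,25,has)
final:
nodes: 1:pt, 2:pt, 3:pt, 4:pt, 5:pt, 6:pt, 8:F, 9:pt, 10:pt, 11:pt, 14:F, 15:F, 16:pt, 17:pt, 18:pt, 19:F, 20:F, 21:F, 22:F, 23:pt, 24:pt, 25:pt, 26:F, 27:F, 28:F, 29:F
edges: (8,2,has); (8,2,hask); (8,5,has); (8,6,has); (14,5,has); (14,10,has); (14,11,has); (15,9,has); (15,10,has); (15,11,has); (19,3,has); (19,16,has); (19,18,has); (20,9,has); (20,16,has); (20,17,has); (21,11,has); (21,17,has); (21,18,has); (22,16,has); (22,17,has); (22,18,has); (26,4,has); (26,23,has); (26,25,has); (27,9,has); (27,23,has); (27,24,has); (28,10,has); (28,24,has); (28,25,has); (29,23,has); (29,24,has); (29,25,has)


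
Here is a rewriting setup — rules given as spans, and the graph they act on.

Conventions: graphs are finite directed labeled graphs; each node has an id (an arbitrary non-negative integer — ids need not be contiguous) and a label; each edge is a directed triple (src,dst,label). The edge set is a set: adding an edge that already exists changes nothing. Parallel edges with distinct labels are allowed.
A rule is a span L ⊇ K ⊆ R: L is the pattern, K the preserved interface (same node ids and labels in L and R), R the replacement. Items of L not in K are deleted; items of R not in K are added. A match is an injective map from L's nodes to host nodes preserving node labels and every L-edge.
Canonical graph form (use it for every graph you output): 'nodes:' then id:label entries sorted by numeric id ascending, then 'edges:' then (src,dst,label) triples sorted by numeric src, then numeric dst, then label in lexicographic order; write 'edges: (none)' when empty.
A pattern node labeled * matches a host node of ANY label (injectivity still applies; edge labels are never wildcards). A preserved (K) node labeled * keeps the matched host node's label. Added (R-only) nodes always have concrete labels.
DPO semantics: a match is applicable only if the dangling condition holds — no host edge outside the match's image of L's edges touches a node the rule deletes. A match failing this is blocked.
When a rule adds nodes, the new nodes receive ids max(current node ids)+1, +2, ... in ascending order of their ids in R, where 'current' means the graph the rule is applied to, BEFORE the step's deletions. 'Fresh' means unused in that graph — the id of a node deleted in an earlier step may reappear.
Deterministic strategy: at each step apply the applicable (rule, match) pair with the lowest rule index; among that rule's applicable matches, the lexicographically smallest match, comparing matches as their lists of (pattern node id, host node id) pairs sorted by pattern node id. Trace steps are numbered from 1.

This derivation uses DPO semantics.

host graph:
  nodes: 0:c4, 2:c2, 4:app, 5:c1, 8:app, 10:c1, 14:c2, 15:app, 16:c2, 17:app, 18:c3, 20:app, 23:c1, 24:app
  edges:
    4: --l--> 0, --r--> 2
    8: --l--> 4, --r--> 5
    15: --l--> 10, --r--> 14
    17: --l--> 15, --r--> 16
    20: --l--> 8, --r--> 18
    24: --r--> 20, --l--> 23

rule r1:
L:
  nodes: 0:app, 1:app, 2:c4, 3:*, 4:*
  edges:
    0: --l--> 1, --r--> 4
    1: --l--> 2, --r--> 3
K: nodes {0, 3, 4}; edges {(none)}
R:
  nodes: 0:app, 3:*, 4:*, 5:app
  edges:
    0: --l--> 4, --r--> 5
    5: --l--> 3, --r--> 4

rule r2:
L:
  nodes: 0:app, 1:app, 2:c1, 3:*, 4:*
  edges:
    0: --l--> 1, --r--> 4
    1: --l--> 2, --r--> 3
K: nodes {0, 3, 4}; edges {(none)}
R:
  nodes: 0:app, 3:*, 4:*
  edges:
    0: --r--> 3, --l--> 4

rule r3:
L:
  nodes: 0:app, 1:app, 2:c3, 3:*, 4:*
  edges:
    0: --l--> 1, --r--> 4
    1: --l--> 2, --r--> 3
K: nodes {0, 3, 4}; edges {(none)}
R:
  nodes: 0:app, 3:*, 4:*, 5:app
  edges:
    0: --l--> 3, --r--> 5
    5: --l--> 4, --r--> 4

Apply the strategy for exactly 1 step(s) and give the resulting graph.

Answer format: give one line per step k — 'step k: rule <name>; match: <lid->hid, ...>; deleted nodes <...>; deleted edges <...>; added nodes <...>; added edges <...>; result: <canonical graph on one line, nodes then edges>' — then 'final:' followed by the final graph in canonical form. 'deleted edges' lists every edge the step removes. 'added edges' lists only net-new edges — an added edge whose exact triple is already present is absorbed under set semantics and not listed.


step 1: rule r1; match: 0->8, 1->4, 2->0, 3->2, 4->5; deleted nodes 0, 4; deleted edges (4,0,l); (4,2,r); (8,4,l); (8,5,r); added nodes 25; added edges (8,5,l); (8,25,r); (25,2,l); (25,5,r); result: nodes: 2:c2, 5:c1, 8:app, 10:c1, 14:c2, 15:app, 16:c2, 17:app, 18:c3, 20:app, 23:c1, 24:app, 25:app edges: (8,5,l); (8,25,r); (15,10,l); (15,14,r); (17,15,l); (17,16,r); (20,8,l); (20,18,r); (24,20,r); (24,23,l); (25,2,l); (25,5,r)
final:
nodes: 2:c2, 5:c1, 8:app, 10:c1, 14:c2, 15:app, 16:c2, 17:app, 18:c3, 20:app, 23:c1, 24:app, 25:app
edges: (8,5,l); (8,25,r); (15,10,l); (15,14,r); (17,15,l); (17,16,r); (20,8,l); (20,18,r); (24,20,r); (24,23,l); (25,2,l); (25,5,r)


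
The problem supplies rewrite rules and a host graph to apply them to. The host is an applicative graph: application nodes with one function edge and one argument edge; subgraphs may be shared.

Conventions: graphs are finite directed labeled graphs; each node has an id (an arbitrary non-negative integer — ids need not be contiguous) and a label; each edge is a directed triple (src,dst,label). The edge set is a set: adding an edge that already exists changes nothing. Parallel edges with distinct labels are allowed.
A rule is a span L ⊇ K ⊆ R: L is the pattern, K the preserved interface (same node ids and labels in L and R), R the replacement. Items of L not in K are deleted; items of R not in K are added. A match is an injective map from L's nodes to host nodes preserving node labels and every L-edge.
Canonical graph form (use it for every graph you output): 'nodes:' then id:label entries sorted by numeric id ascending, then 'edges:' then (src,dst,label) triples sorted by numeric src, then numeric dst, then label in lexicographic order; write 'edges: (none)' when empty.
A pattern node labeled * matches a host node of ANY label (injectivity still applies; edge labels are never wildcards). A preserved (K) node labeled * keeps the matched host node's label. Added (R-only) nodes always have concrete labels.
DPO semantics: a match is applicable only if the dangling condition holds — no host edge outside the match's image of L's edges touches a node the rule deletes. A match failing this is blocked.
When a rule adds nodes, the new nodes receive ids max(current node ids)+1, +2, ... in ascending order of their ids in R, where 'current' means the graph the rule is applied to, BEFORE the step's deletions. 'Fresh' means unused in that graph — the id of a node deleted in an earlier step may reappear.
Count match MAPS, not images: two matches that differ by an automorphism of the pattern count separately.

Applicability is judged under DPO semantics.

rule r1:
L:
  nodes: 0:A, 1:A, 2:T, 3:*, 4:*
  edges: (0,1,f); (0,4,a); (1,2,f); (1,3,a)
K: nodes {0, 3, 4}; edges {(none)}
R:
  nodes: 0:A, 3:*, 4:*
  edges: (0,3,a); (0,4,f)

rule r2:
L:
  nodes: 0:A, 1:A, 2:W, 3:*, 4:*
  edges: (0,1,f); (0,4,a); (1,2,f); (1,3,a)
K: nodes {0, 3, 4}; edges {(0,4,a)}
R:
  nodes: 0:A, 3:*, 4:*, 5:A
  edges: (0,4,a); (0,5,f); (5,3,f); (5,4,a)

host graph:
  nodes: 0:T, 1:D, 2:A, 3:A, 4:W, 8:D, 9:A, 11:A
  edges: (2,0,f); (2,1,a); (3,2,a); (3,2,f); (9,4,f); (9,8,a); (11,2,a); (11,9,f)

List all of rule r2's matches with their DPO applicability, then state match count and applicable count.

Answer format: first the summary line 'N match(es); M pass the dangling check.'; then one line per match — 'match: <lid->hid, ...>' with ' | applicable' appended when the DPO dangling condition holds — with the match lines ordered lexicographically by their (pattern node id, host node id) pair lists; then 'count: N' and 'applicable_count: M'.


1 match(es); 1 pass the dangling check.
match: 0->11, 1->9, 2->4, 3->8, 4->2 | applicable
count: 1
applicable_count: 1


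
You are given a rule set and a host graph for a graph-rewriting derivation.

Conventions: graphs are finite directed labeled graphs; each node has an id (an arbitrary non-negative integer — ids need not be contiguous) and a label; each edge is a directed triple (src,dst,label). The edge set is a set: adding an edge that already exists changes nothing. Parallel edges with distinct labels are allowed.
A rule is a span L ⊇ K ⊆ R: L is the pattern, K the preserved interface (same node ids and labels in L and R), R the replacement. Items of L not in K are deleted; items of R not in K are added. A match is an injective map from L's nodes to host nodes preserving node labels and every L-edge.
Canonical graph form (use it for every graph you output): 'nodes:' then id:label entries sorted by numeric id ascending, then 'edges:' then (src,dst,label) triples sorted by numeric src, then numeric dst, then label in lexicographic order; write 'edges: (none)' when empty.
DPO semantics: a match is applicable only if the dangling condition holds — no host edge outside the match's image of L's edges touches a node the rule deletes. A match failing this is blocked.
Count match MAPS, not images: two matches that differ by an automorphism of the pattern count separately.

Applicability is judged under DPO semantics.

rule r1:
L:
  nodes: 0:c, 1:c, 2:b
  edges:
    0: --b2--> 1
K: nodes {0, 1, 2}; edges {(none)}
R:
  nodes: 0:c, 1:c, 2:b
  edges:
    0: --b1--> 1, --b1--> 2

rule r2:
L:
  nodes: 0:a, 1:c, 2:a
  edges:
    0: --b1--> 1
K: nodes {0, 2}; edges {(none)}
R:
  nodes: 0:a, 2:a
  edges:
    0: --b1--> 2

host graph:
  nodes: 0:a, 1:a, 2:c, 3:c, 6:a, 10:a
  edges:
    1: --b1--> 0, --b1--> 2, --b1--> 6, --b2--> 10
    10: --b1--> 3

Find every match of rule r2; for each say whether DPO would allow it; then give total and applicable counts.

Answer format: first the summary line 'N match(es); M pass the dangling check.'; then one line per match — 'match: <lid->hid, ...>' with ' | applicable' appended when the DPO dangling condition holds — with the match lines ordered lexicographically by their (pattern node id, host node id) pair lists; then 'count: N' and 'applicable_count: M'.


6 match(es); 6 pass the dangling check.
match: 0->1, 1->2, 2->0 | applicable
match: 0->1, 1->2, 2->6 | applicable
match: 0->1, 1->2, 2->10 | applicable
match: 0->10, 1->3, 2->0 | applicable
match: 0->10, 1->3, 2->1 | applicable
match: 0->10, 1->3, 2->6 | applicable
count: 6
applicable_count: 6
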